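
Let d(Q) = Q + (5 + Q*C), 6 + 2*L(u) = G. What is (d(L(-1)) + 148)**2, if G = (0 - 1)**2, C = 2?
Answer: 84681/4 ≈ 21170.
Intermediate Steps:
G = 1 (G = (-1)**2 = 1)
L(u) = -5/2 (L(u) = -3 + (1/2)*1 = -3 + 1/2 = -5/2)
d(Q) = 5 + 3*Q (d(Q) = Q + (5 + Q*2) = Q + (5 + 2*Q) = 5 + 3*Q)
(d(L(-1)) + 148)**2 = ((5 + 3*(-5/2)) + 148)**2 = ((5 - 15/2) + 148)**2 = (-5/2 + 148)**2 = (291/2)**2 = 84681/4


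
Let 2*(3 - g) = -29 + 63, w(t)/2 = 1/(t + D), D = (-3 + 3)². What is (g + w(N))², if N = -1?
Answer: 256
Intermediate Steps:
D = 0 (D = 0² = 0)
w(t) = 2/t (w(t) = 2/(t + 0) = 2/t)
g = -14 (g = 3 - (-29 + 63)/2 = 3 - ½*34 = 3 - 17 = -14)
(g + w(N))² = (-14 + 2/(-1))² = (-14 + 2*(-1))² = (-14 - 2)² = (-16)² = 256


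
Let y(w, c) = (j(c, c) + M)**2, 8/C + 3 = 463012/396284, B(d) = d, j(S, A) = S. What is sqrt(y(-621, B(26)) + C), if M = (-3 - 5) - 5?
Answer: sqrt(338810453195)/45365 ≈ 12.831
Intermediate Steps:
M = -13 (M = -8 - 5 = -13)
C = -198142/45365 (C = 8/(-3 + 463012/396284) = 8/(-3 + 463012*(1/396284)) = 8/(-3 + 115753/99071) = 8/(-181460/99071) = 8*(-99071/181460) = -198142/45365 ≈ -4.3677)
y(w, c) = (-13 + c)**2 (y(w, c) = (c - 13)**2 = (-13 + c)**2)
sqrt(y(-621, B(26)) + C) = sqrt((-13 + 26)**2 - 198142/45365) = sqrt(13**2 - 198142/45365) = sqrt(169 - 198142/45365) = sqrt(7468543/45365) = sqrt(338810453195)/45365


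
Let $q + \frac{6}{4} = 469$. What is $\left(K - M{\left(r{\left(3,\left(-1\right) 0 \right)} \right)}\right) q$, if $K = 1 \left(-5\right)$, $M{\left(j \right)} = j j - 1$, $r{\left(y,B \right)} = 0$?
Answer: $-1870$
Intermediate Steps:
$q = \frac{935}{2}$ ($q = - \frac{3}{2} + 469 = \frac{935}{2} \approx 467.5$)
$M{\left(j \right)} = -1 + j^{2}$ ($M{\left(j \right)} = j^{2} - 1 = -1 + j^{2}$)
$K = -5$
$\left(K - M{\left(r{\left(3,\left(-1\right) 0 \right)} \right)}\right) q = \left(-5 - \left(-1 + 0^{2}\right)\right) \frac{935}{2} = \left(-5 - \left(-1 + 0\right)\right) \frac{935}{2} = \left(-5 - -1\right) \frac{935}{2} = \left(-5 + 1\right) \frac{935}{2} = \left(-4\right) \frac{935}{2} = -1870$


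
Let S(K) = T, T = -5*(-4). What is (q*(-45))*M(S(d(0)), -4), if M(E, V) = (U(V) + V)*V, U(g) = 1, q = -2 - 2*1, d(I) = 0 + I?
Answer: 2160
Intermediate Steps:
d(I) = I
q = -4 (q = -2 - 2 = -4)
T = 20
S(K) = 20
M(E, V) = V*(1 + V) (M(E, V) = (1 + V)*V = V*(1 + V))
(q*(-45))*M(S(d(0)), -4) = (-4*(-45))*(-4*(1 - 4)) = 180*(-4*(-3)) = 180*12 = 2160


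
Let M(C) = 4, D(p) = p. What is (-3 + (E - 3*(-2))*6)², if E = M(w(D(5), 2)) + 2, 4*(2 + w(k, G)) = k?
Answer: 4761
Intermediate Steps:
w(k, G) = -2 + k/4
E = 6 (E = 4 + 2 = 6)
(-3 + (E - 3*(-2))*6)² = (-3 + (6 - 3*(-2))*6)² = (-3 + (6 + 6)*6)² = (-3 + 12*6)² = (-3 + 72)² = 69² = 4761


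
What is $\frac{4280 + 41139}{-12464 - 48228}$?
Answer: $- \frac{45419}{60692} \approx -0.74835$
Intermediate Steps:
$\frac{4280 + 41139}{-12464 - 48228} = \frac{45419}{-60692} = 45419 \left(- \frac{1}{60692}\right) = - \frac{45419}{60692}$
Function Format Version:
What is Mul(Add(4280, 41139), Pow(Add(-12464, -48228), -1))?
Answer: Rational(-45419, 60692) ≈ -0.74835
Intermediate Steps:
Mul(Add(4280, 41139), Pow(Add(-12464, -48228), -1)) = Mul(45419, Pow(-60692, -1)) = Mul(45419, Rational(-1, 60692)) = Rational(-45419, 60692)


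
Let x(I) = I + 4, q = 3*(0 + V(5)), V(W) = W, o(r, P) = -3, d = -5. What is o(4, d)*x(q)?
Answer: -57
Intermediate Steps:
q = 15 (q = 3*(0 + 5) = 3*5 = 15)
x(I) = 4 + I
o(4, d)*x(q) = -3*(4 + 15) = -3*19 = -57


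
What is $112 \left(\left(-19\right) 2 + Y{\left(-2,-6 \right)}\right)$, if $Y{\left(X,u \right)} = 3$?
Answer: $-3920$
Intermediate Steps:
$112 \left(\left(-19\right) 2 + Y{\left(-2,-6 \right)}\right) = 112 \left(\left(-19\right) 2 + 3\right) = 112 \left(-38 + 3\right) = 112 \left(-35\right) = -3920$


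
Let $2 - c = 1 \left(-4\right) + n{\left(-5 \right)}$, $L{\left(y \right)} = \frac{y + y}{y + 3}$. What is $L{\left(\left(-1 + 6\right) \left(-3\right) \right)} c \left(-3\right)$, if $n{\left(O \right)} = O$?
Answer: $- \frac{165}{2} \approx -82.5$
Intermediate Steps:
$L{\left(y \right)} = \frac{2 y}{3 + y}$
$c = 11$ ($c = 2 - \left(1 \left(-4\right) - 5\right) = 2 - \left(-4 - 5\right) = 2 - -9 = 2 + 9 = 11$)
$L{\left(\left(-1 + 6\right) \left(-3\right) \right)} c \left(-3\right) = \frac{2 \left(-1 + 6\right) \left(-3\right)}{3 + \left(-1 + 6\right) \left(-3\right)} 11 \left(-3\right) = \frac{2 \cdot 5 \left(-3\right)}{3 + 5 \left(-3\right)} 11 \left(-3\right) = 2 \left(-15\right) \frac{1}{3 - 15} \cdot 11 \left(-3\right) = 2 \left(-15\right) \frac{1}{-12} \cdot 11 \left(-3\right) = 2 \left(-15\right) \left(- \frac{1}{12}\right) 11 \left(-3\right) = \frac{5}{2} \cdot 11 \left(-3\right) = \frac{55}{2} \left(-3\right) = - \frac{165}{2}$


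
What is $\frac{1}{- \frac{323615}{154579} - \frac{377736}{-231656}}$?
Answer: $- \frac{4476144103}{2072162912} \approx -2.1601$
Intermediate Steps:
$\frac{1}{- \frac{323615}{154579} - \frac{377736}{-231656}} = \frac{1}{\left(-323615\right) \frac{1}{154579} - - \frac{47217}{28957}} = \frac{1}{- \frac{323615}{154579} + \frac{47217}{28957}} = \frac{1}{- \frac{2072162912}{4476144103}} = - \frac{4476144103}{2072162912}$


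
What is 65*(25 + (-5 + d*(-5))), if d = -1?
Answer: 1625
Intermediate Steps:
65*(25 + (-5 + d*(-5))) = 65*(25 + (-5 - 1*(-5))) = 65*(25 + (-5 + 5)) = 65*(25 + 0) = 65*25 = 1625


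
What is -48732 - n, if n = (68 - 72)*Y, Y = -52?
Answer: -48940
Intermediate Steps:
n = 208 (n = (68 - 72)*(-52) = -4*(-52) = 208)
-48732 - n = -48732 - 1*208 = -48732 - 208 = -48940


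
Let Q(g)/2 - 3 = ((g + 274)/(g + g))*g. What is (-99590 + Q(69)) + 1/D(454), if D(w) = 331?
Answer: -32848770/331 ≈ -99241.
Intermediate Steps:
Q(g) = 280 + g (Q(g) = 6 + 2*(((g + 274)/(g + g))*g) = 6 + 2*(((274 + g)/((2*g)))*g) = 6 + 2*(((274 + g)*(1/(2*g)))*g) = 6 + 2*(((274 + g)/(2*g))*g) = 6 + 2*(137 + g/2) = 6 + (274 + g) = 280 + g)
(-99590 + Q(69)) + 1/D(454) = (-99590 + (280 + 69)) + 1/331 = (-99590 + 349) + 1/331 = -99241 + 1/331 = -32848770/331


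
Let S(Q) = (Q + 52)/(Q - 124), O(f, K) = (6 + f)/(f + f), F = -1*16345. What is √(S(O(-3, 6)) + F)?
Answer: 2*I*√253357998/249 ≈ 127.85*I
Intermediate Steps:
F = -16345
O(f, K) = (6 + f)/(2*f) (O(f, K) = (6 + f)/((2*f)) = (6 + f)*(1/(2*f)) = (6 + f)/(2*f))
S(Q) = (52 + Q)/(-124 + Q)
√(S(O(-3, 6)) + F) = √((52 + (½)*(6 - 3)/(-3))/(-124 + (½)*(6 - 3)/(-3)) - 16345) = √((52 + (½)*(-⅓)*3)/(-124 + (½)*(-⅓)*3) - 16345) = √((52 - ½)/(-124 - ½) - 16345) = √((103/2)/(-249/2) - 16345) = √(-2/249*103/2 - 16345) = √(-103/249 - 16345) = √(-4070008/249) = 2*I*√253357998/249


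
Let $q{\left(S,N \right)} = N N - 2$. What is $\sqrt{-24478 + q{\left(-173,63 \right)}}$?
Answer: $3 i \sqrt{2279} \approx 143.22 i$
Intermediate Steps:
$q{\left(S,N \right)} = -2 + N^{2}$ ($q{\left(S,N \right)} = N^{2} - 2 = -2 + N^{2}$)
$\sqrt{-24478 + q{\left(-173,63 \right)}} = \sqrt{-24478 - \left(2 - 63^{2}\right)} = \sqrt{-24478 + \left(-2 + 3969\right)} = \sqrt{-24478 + 3967} = \sqrt{-20511} = 3 i \sqrt{2279}$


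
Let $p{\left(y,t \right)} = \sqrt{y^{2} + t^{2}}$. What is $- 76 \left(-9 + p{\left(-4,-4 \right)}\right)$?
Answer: $684 - 304 \sqrt{2} \approx 254.08$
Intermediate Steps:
$p{\left(y,t \right)} = \sqrt{t^{2} + y^{2}}$
$- 76 \left(-9 + p{\left(-4,-4 \right)}\right) = - 76 \left(-9 + \sqrt{\left(-4\right)^{2} + \left(-4\right)^{2}}\right) = - 76 \left(-9 + \sqrt{16 + 16}\right) = - 76 \left(-9 + \sqrt{32}\right) = - 76 \left(-9 + 4 \sqrt{2}\right) = 684 - 304 \sqrt{2}$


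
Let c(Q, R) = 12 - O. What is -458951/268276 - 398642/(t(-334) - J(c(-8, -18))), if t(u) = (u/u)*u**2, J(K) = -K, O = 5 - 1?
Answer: -39537122639/7482485916 ≈ -5.2840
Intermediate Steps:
O = 4
c(Q, R) = 8 (c(Q, R) = 12 - 1*4 = 12 - 4 = 8)
t(u) = u**2 (t(u) = 1*u**2 = u**2)
-458951/268276 - 398642/(t(-334) - J(c(-8, -18))) = -458951/268276 - 398642/((-334)**2 - (-1)*8) = -458951*1/268276 - 398642/(111556 - 1*(-8)) = -458951/268276 - 398642/(111556 + 8) = -458951/268276 - 398642/111564 = -458951/268276 - 398642*1/111564 = -458951/268276 - 199321/55782 = -39537122639/7482485916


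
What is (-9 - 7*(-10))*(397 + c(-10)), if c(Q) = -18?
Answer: 23119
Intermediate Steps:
(-9 - 7*(-10))*(397 + c(-10)) = (-9 - 7*(-10))*(397 - 18) = (-9 + 70)*379 = 61*379 = 23119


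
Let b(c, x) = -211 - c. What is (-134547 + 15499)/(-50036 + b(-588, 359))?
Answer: 119048/49659 ≈ 2.3973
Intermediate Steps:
(-134547 + 15499)/(-50036 + b(-588, 359)) = (-134547 + 15499)/(-50036 + (-211 - 1*(-588))) = -119048/(-50036 + (-211 + 588)) = -119048/(-50036 + 377) = -119048/(-49659) = -119048*(-1/49659) = 119048/49659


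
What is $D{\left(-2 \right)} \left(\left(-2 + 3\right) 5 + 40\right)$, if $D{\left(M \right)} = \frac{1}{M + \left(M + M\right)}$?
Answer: $- \frac{15}{2} \approx -7.5$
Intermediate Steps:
$D{\left(M \right)} = \frac{1}{3 M}$ ($D{\left(M \right)} = \frac{1}{M + 2 M} = \frac{1}{3 M}$)
$D{\left(-2 \right)} \left(\left(-2 + 3\right) 5 + 40\right) = \frac{1}{3 \left(-2\right)} \left(\left(-2 + 3\right) 5 + 40\right) = \frac{1}{3} \left(- \frac{1}{2}\right) \left(1 \cdot 5 + 40\right) = - \frac{5 + 40}{6} = \left(- \frac{1}{6}\right) 45 = - \frac{15}{2}$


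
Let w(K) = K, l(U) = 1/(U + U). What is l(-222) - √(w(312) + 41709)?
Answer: -1/444 - 3*√4669 ≈ -204.99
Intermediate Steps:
l(U) = 1/(2*U)
l(-222) - √(w(312) + 41709) = (½)/(-222) - √(312 + 41709) = (½)*(-1/222) - √42021 = -1/444 - 3*√4669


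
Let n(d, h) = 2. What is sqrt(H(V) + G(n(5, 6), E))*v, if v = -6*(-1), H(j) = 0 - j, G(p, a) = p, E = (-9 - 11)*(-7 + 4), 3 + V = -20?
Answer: 30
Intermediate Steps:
V = -23 (V = -3 - 20 = -23)
E = 60 (E = -20*(-3) = 60)
H(j) = -j
v = 6
sqrt(H(V) + G(n(5, 6), E))*v = sqrt(-1*(-23) + 2)*6 = sqrt(23 + 2)*6 = sqrt(25)*6 = 5*6 = 30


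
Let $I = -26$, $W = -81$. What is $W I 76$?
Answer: $160056$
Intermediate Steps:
$W I 76 = \left(-81\right) \left(-26\right) 76 = 2106 \cdot 76 = 160056$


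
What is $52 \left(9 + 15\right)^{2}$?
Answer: $29952$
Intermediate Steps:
$52 \left(9 + 15\right)^{2} = 52 \cdot 24^{2} = 52 \cdot 576 = 29952$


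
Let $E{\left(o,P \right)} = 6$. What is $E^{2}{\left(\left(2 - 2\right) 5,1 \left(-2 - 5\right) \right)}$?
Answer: $36$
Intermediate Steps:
$E^{2}{\left(\left(2 - 2\right) 5,1 \left(-2 - 5\right) \right)} = 6^{2} = 36$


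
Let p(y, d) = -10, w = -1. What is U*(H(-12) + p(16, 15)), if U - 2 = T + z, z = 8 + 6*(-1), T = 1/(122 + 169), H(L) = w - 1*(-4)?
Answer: -8155/291 ≈ -28.024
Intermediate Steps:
H(L) = 3 (H(L) = -1 - 1*(-4) = -1 + 4 = 3)
T = 1/291 ≈ 0.0034364
z = 2 (z = 8 - 6 = 2)
U = 1165/291 (U = 2 + (1/291 + 2) = 2 + 583/291 = 1165/291 ≈ 4.0034)
U*(H(-12) + p(16, 15)) = 1165*(3 - 10)/291 = (1165/291)*(-7) = -8155/291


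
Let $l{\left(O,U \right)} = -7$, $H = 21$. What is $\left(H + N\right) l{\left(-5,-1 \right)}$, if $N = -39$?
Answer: $126$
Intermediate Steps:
$\left(H + N\right) l{\left(-5,-1 \right)} = \left(21 - 39\right) \left(-7\right) = \left(-18\right) \left(-7\right) = 126$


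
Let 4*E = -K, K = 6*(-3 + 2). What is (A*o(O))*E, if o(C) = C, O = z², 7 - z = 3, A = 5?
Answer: 120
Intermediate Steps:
z = 4 (z = 7 - 1*3 = 7 - 3 = 4)
K = -6 (K = 6*(-1) = -6)
O = 16 (O = 4² = 16)
E = 3/2 (E = (-1*(-6))/4 = (¼)*6 = 3/2 ≈ 1.5000)
(A*o(O))*E = (5*16)*(3/2) = 80*(3/2) = 120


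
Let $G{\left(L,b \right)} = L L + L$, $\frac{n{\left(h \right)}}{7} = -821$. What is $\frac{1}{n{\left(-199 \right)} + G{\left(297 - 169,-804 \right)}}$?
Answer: $\frac{1}{10765} \approx 9.2894 \cdot 10^{-5}$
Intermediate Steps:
$n{\left(h \right)} = -5747$ ($n{\left(h \right)} = 7 \left(-821\right) = -5747$)
$G{\left(L,b \right)} = L + L^{2}$ ($G{\left(L,b \right)} = L^{2} + L = L + L^{2}$)
$\frac{1}{n{\left(-199 \right)} + G{\left(297 - 169,-804 \right)}} = \frac{1}{-5747 + \left(297 - 169\right) \left(1 + \left(297 - 169\right)\right)} = \frac{1}{-5747 + 128 \left(1 + 128\right)} = \frac{1}{-5747 + 128 \cdot 129} = \frac{1}{-5747 + 16512} = \frac{1}{10765}$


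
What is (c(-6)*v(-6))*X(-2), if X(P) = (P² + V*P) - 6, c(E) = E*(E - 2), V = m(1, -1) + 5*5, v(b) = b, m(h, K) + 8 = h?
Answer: 10944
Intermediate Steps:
m(h, K) = -8 + h
V = 18 (V = (-8 + 1) + 5*5 = -7 + 25 = 18)
c(E) = E*(-2 + E)
X(P) = -6 + P² + 18*P (X(P) = (P² + 18*P) - 6 = -6 + P² + 18*P)
(c(-6)*v(-6))*X(-2) = (-6*(-2 - 6)*(-6))*(-6 + (-2)² + 18*(-2)) = (-6*(-8)*(-6))*(-6 + 4 - 36) = (48*(-6))*(-38) = -288*(-38) = 10944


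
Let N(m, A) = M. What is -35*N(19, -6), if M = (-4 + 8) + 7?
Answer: -385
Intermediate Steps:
M = 11 (M = 4 + 7 = 11)
N(m, A) = 11
-35*N(19, -6) = -35*11 = -385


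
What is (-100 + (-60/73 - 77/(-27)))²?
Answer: 37287223801/3884841 ≈ 9598.1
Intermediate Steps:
(-100 + (-60/73 - 77/(-27)))² = (-100 + (-60*1/73 - 77*(-1/27)))² = (-100 + (-60/73 + 77/27))² = (-100 + 4001/1971)² = (-193099/1971)² = 37287223801/3884841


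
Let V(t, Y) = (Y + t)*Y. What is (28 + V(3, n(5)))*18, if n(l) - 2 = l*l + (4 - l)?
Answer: 14076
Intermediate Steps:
n(l) = 6 + l² - l (n(l) = 2 + (l*l + (4 - l)) = 2 + (l² + (4 - l)) = 2 + (4 + l² - l) = 6 + l² - l)
V(t, Y) = Y*(Y + t)
(28 + V(3, n(5)))*18 = (28 + (6 + 5² - 1*5)*((6 + 5² - 1*5) + 3))*18 = (28 + (6 + 25 - 5)*((6 + 25 - 5) + 3))*18 = (28 + 26*(26 + 3))*18 = (28 + 26*29)*18 = (28 + 754)*18 = 782*18 = 14076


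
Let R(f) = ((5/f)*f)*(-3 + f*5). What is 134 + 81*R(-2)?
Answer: -5131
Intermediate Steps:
R(f) = -15 + 25*f (R(f) = 5*(-3 + 5*f) = -15 + 25*f)
134 + 81*R(-2) = 134 + 81*(-15 + 25*(-2)) = 134 + 81*(-15 - 50) = 134 + 81*(-65) = 134 - 5265 = -5131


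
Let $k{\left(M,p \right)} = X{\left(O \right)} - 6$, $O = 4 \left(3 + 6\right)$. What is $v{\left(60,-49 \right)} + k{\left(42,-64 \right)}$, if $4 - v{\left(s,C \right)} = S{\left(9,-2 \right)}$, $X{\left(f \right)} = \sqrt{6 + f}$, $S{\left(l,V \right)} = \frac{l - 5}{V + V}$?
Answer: $-1 + \sqrt{42} \approx 5.4807$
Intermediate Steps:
$S{\left(l,V \right)} = \frac{-5 + l}{2 V}$
$O = 36$ ($O = 4 \cdot 9 = 36$)
$v{\left(s,C \right)} = 5$ ($v{\left(s,C \right)} = 4 - \frac{-5 + 9}{2 \left(-2\right)} = 4 - \frac{1}{2} \left(- \frac{1}{2}\right) 4 = 4 - -1 = 4 + 1 = 5$)
$k{\left(M,p \right)} = -6 + \sqrt{42}$ ($k{\left(M,p \right)} = \sqrt{6 + 36} - 6 = \sqrt{42} - 6 = -6 + \sqrt{42}$)
$v{\left(60,-49 \right)} + k{\left(42,-64 \right)} = 5 - \left(6 - \sqrt{42}\right) = -1 + \sqrt{42}$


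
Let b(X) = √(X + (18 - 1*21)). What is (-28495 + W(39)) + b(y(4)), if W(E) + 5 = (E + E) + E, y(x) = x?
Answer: -28382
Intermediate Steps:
b(X) = √(-3 + X) (b(X) = √(X + (18 - 21)) = √(X - 3) = √(-3 + X))
W(E) = -5 + 3*E (W(E) = -5 + ((E + E) + E) = -5 + (2*E + E) = -5 + 3*E)
(-28495 + W(39)) + b(y(4)) = (-28495 + (-5 + 3*39)) + √(-3 + 4) = (-28495 + (-5 + 117)) + √1 = (-28495 + 112) + 1 = -28383 + 1 = -28382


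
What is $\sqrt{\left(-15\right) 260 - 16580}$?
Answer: $64 i \sqrt{5} \approx 143.11 i$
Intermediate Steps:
$\sqrt{\left(-15\right) 260 - 16580} = \sqrt{-3900 - 16580} = \sqrt{-20480} = 64 i \sqrt{5}$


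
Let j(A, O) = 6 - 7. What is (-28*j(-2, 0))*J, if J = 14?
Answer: 392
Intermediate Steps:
j(A, O) = -1
(-28*j(-2, 0))*J = -28*(-1)*14 = 28*14 = 392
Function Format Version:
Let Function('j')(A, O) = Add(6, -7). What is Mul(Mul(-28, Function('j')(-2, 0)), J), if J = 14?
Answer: 392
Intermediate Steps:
Function('j')(A, O) = -1
Mul(Mul(-28, Function('j')(-2, 0)), J) = Mul(Mul(-28, -1), 14) = Mul(28, 14) = 392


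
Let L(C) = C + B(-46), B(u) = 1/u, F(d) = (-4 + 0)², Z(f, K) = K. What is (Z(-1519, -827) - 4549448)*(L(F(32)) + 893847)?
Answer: -187096828716675/46 ≈ -4.0673e+12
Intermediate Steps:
F(d) = 16 (F(d) = (-4)² = 16)
L(C) = -1/46 + C (L(C) = C + 1/(-46) = C - 1/46 = -1/46 + C)
(Z(-1519, -827) - 4549448)*(L(F(32)) + 893847) = (-827 - 4549448)*((-1/46 + 16) + 893847) = -4550275*(735/46 + 893847) = -4550275*41117697/46 = -187096828716675/46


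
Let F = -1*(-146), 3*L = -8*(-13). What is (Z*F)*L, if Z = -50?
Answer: -759200/3 ≈ -2.5307e+5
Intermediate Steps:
L = 104/3 (L = (-8*(-13))/3 = (⅓)*104 = 104/3 ≈ 34.667)
F = 146
(Z*F)*L = -50*146*(104/3) = -7300*104/3 = -759200/3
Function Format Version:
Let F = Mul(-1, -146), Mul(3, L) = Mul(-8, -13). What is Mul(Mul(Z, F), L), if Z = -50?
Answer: Rational(-759200, 3) ≈ -2.5307e+5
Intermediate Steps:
L = Rational(104, 3) (L = Mul(Rational(1, 3), Mul(-8, -13)) = Mul(Rational(1, 3), 104) = Rational(104, 3) ≈ 34.667)
F = 146
Mul(Mul(Z, F), L) = Mul(Mul(-50, 146), Rational(104, 3)) = Mul(-7300, Rational(104, 3)) = Rational(-759200, 3)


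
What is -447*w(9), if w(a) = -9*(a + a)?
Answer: 72414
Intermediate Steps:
w(a) = -18*a
-447*w(9) = -(-8046)*9 = -447*(-162) = 72414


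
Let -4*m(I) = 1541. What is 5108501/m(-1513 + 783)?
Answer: -20434004/1541 ≈ -13260.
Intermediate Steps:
m(I) = -1541/4 (m(I) = -1/4*1541 = -1541/4)
5108501/m(-1513 + 783) = 5108501/(-1541/4) = 5108501*(-4/1541) = -20434004/1541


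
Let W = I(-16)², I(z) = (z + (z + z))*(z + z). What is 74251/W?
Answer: 74251/2359296 ≈ 0.031472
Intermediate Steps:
I(z) = 6*z² (I(z) = (z + 2*z)*(2*z) = (3*z)*(2*z) = 6*z²)
W = 2359296 (W = (6*(-16)²)² = (6*256)² = 1536² = 2359296)
74251/W = 74251/2359296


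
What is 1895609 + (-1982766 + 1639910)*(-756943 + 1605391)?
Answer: -290893591879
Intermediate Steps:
1895609 + (-1982766 + 1639910)*(-756943 + 1605391) = 1895609 - 342856*848448 = 1895609 - 290895487488 = -290893591879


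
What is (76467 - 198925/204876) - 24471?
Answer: 10652533571/204876 ≈ 51995.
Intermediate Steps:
(76467 - 198925/204876) - 24471 = 15666054167/204876 - 24471 = 10652533571/204876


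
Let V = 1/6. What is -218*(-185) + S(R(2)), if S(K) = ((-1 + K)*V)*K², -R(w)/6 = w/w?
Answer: 40288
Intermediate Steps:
V = ⅙ ≈ 0.16667
R(w) = -6 (R(w) = -6*w/w = -6*1 = -6)
S(K) = K²*(-⅙ + K/6) (S(K) = ((-1 + K)*(⅙))*K² = (-⅙ + K/6)*K² = K²*(-⅙ + K/6))
-218*(-185) + S(R(2)) = -218*(-185) + (⅙)*(-6)²*(-1 - 6) = 40330 + (⅙)*36*(-7) = 40330 - 42 = 40288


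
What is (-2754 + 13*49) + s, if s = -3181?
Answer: -5298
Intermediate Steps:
(-2754 + 13*49) + s = (-2754 + 13*49) - 3181 = (-2754 + 637) - 3181 = -2117 - 3181 = -5298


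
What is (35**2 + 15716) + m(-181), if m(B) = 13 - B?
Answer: 17135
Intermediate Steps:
(35**2 + 15716) + m(-181) = (35**2 + 15716) + (13 - 1*(-181)) = (1225 + 15716) + (13 + 181) = 16941 + 194 = 17135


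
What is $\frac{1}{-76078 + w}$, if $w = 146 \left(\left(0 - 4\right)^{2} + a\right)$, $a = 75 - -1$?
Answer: $- \frac{1}{62646} \approx -1.5963 \cdot 10^{-5}$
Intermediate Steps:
$a = 76$ ($a = 75 + 1 = 76$)
$w = 13432$ ($w = 146 \left(\left(0 - 4\right)^{2} + 76\right) = 146 \left(\left(-4\right)^{2} + 76\right) = 146 \left(16 + 76\right) = 146 \cdot 92 = 13432$)
$\frac{1}{-76078 + w} = \frac{1}{-76078 + 13432} = \frac{1}{-62646} = - \frac{1}{62646}$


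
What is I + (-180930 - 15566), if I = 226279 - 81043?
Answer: -51260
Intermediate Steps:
I = 145236
I + (-180930 - 15566) = 145236 + (-180930 - 15566) = 145236 - 196496 = -51260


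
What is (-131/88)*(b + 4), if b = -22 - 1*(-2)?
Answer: 262/11 ≈ 23.818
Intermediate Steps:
b = -20 (b = -22 + 2 = -20)
(-131/88)*(b + 4) = (-131/88)*(-20 + 4) = -131*1/88*(-16) = -131/88*(-16) = 262/11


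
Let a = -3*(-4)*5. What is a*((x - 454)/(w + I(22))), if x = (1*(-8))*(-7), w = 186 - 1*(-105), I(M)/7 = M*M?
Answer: -23880/3679 ≈ -6.4909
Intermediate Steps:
I(M) = 7*M² (I(M) = 7*(M*M) = 7*M²)
w = 291 (w = 186 + 105 = 291)
x = 56 (x = -8*(-7) = 56)
a = 60 (a = 12*5 = 60)
a*((x - 454)/(w + I(22))) = 60*((56 - 454)/(291 + 7*22²)) = 60*(-398/(291 + 7*484)) = 60*(-398/(291 + 3388)) = 60*(-398/3679) = -23880/3679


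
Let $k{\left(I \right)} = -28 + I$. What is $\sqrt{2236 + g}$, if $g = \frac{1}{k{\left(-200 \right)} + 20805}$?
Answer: $\frac{\sqrt{2622579861}}{1083} \approx 47.286$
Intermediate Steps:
$g = \frac{1}{20577}$ ($g = \frac{1}{\left(-28 - 200\right) + 20805} = \frac{1}{-228 + 20805} = \frac{1}{20577} \approx 4.8598 \cdot 10^{-5}$)
$\sqrt{2236 + g} = \sqrt{2236 + \frac{1}{20577}} = \sqrt{\frac{46010173}{20577}} = \frac{\sqrt{2622579861}}{1083}$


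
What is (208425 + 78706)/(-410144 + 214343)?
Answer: -287131/195801 ≈ -1.4664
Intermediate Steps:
(208425 + 78706)/(-410144 + 214343) = 287131/(-195801) = 287131*(-1/195801) = -287131/195801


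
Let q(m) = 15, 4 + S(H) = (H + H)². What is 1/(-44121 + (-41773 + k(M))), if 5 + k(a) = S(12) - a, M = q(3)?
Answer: -1/85342 ≈ -1.1718e-5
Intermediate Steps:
S(H) = -4 + 4*H² (S(H) = -4 + (H + H)² = -4 + (2*H)² = -4 + 4*H²)
M = 15
k(a) = 567 - a (k(a) = -5 + ((-4 + 4*12²) - a) = -5 + ((-4 + 4*144) - a) = -5 + ((-4 + 576) - a) = -5 + (572 - a) = 567 - a)
1/(-44121 + (-41773 + k(M))) = 1/(-44121 + (-41773 + (567 - 1*15))) = 1/(-44121 + (-41773 + (567 - 15))) = 1/(-44121 + (-41773 + 552)) = 1/(-44121 - 41221) = 1/(-85342) = -1/85342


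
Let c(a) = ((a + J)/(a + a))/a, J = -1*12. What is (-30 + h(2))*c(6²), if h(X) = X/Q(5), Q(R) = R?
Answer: -37/135 ≈ -0.27407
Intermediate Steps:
J = -12
h(X) = X/5
c(a) = (-12 + a)/(2*a²) (c(a) = ((a - 12)/(a + a))/a = ((-12 + a)/((2*a)))/a = ((-12 + a)*(1/(2*a)))/a = ((-12 + a)/(2*a))/a = (-12 + a)/(2*a²))
(-30 + h(2))*c(6²) = (-30 + (⅕)*2)*((-12 + 6²)/(2*(6²)²)) = (-30 + ⅖)*((½)*(-12 + 36)/36²) = -74*24/(5*1296) = -148/5*1/108 = -37/135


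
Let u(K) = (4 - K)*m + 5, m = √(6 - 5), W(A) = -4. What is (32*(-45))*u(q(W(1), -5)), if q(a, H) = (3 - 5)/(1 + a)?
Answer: -12000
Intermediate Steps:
m = 1 (m = √1 = 1)
q(a, H) = -2/(1 + a)
u(K) = 9 - K (u(K) = (4 - K)*1 + 5 = (4 - K) + 5 = 9 - K)
(32*(-45))*u(q(W(1), -5)) = (32*(-45))*(9 - (-2)/(1 - 4)) = -1440*(9 - (-2)/(-3)) = -1440*(9 - (-2)*(-1)/3) = -1440*(9 - 1*⅔) = -1440*(9 - ⅔) = -1440*25/3 = -12000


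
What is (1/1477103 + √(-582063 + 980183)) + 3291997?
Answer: 4862618644692/1477103 + 2*√99530 ≈ 3.2926e+6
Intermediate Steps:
(1/1477103 + √(-582063 + 980183)) + 3291997 = (1/1477103 + √398120) + 3291997 = (1/1477103 + 2*√99530) + 3291997 = 4862618644692/1477103 + 2*√99530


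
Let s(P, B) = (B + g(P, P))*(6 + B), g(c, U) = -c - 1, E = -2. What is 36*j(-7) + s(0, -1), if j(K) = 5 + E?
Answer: 98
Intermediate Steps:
g(c, U) = -1 - c
s(P, B) = (6 + B)*(-1 + B - P) (s(P, B) = (B + (-1 - P))*(6 + B) = (-1 + B - P)*(6 + B) = (6 + B)*(-1 + B - P))
j(K) = 3 (j(K) = 5 - 2 = 3)
36*j(-7) + s(0, -1) = 36*3 + (-6 + (-1)² - 6*0 + 5*(-1) - 1*(-1)*0) = 108 + (-6 + 1 + 0 - 5 + 0) = 108 - 10 = 98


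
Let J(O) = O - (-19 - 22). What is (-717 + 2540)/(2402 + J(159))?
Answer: 1823/2602 ≈ 0.70061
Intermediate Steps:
J(O) = 41 + O (J(O) = O - 1*(-41) = O + 41 = 41 + O)
(-717 + 2540)/(2402 + J(159)) = (-717 + 2540)/(2402 + (41 + 159)) = 1823/(2402 + 200) = 1823/2602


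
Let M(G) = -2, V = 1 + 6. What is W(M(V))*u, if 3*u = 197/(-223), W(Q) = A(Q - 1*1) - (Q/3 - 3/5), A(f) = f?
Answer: 5122/10035 ≈ 0.51041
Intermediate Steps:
V = 7
W(Q) = -⅖ + 2*Q/3 (W(Q) = (Q - 1*1) - (Q/3 - 3/5) = (Q - 1) - (Q*(⅓) - 3*⅕) = (-1 + Q) - (Q/3 - ⅗) = (-1 + Q) - (-⅗ + Q/3) = (-1 + Q) + (⅗ - Q/3) = -⅖ + 2*Q/3)
u = -197/669 (u = (197/(-223))/3 = (197*(-1/223))/3 = (⅓)*(-197/223) = -197/669 ≈ -0.29447)
W(M(V))*u = (-⅖ + (⅔)*(-2))*(-197/669) = (-⅖ - 4/3)*(-197/669) = -26/15*(-197/669) = 5122/10035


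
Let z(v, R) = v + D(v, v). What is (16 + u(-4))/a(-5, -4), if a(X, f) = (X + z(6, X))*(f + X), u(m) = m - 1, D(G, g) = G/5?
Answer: -5/9 ≈ -0.55556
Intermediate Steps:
D(G, g) = G/5 (D(G, g) = G*(1/5) = G/5)
u(m) = -1 + m
z(v, R) = 6*v/5 (z(v, R) = v + v/5 = 6*v/5)
a(X, f) = (36/5 + X)*(X + f) (a(X, f) = (X + (6/5)*6)*(f + X) = (X + 36/5)*(X + f) = (36/5 + X)*(X + f))
(16 + u(-4))/a(-5, -4) = (16 + (-1 - 4))/((-5)**2 + (36/5)*(-5) + (36/5)*(-4) - 5*(-4)) = (16 - 5)/(25 - 36 - 144/5 + 20) = 11/(-99/5) = 11*(-5/99) = -5/9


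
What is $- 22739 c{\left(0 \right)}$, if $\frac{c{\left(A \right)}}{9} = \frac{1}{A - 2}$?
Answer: $\frac{204651}{2} \approx 1.0233 \cdot 10^{5}$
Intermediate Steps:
$c{\left(A \right)} = \frac{9}{-2 + A}$ ($c{\left(A \right)} = \frac{9}{A - 2} = \frac{9}{-2 + A}$)
$- 22739 c{\left(0 \right)} = - 22739 \frac{9}{-2 + 0} = - 22739 \frac{9}{-2} = - 22739 \cdot 9 \left(- \frac{1}{2}\right) = \left(-22739\right) \left(- \frac{9}{2}\right) = \frac{204651}{2}$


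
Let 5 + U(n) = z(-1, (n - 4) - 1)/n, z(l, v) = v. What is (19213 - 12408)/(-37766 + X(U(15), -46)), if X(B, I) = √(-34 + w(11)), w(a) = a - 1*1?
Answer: -25699763/142627078 - 1361*I*√6/142627078 ≈ -0.18019 - 2.3374e-5*I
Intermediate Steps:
w(a) = -1 + a (w(a) = a - 1 = -1 + a)
U(n) = -5 + (-5 + n)/n (U(n) = -5 + ((n - 4) - 1)/n = -5 + ((-4 + n) - 1)/n = -5 + (-5 + n)/n)
X(B, I) = 2*I*√6 (X(B, I) = √(-34 + (-1 + 11)) = √(-34 + 10) = √(-24) = 2*I*√6)
(19213 - 12408)/(-37766 + X(U(15), -46)) = (19213 - 12408)/(-37766 + 2*I*√6) = 6805/(-37766 + 2*I*√6)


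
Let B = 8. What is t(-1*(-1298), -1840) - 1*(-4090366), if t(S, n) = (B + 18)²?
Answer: 4091042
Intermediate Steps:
t(S, n) = 676 (t(S, n) = (8 + 18)² = 26² = 676)
t(-1*(-1298), -1840) - 1*(-4090366) = 676 - 1*(-4090366) = 676 + 4090366 = 4091042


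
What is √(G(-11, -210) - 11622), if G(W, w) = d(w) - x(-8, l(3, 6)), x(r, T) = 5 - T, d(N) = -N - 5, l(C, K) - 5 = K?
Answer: I*√11411 ≈ 106.82*I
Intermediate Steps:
l(C, K) = 5 + K
d(N) = -5 - N
G(W, w) = 1 - w (G(W, w) = (-5 - w) - (5 - (5 + 6)) = (-5 - w) - (5 - 1*11) = (-5 - w) - (5 - 11) = (-5 - w) - 1*(-6) = (-5 - w) + 6 = 1 - w)
√(G(-11, -210) - 11622) = √((1 - 1*(-210)) - 11622) = √((1 + 210) - 11622) = √(211 - 11622) = √(-11411) = I*√11411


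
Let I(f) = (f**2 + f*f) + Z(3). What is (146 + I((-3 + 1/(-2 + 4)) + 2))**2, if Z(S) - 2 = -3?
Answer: 84681/4 ≈ 21170.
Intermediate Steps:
Z(S) = -1 (Z(S) = 2 - 3 = -1)
I(f) = -1 + 2*f**2 (I(f) = (f**2 + f*f) - 1 = (f**2 + f**2) - 1 = 2*f**2 - 1 = -1 + 2*f**2)
(146 + I((-3 + 1/(-2 + 4)) + 2))**2 = (146 + (-1 + 2*((-3 + 1/(-2 + 4)) + 2)**2))**2 = (146 + (-1 + 2*((-3 + 1/2) + 2)**2))**2 = (146 + (-1 + 2*(-5/2 + 2)**2))**2 = (146 + (-1 + 2*(-1/2)**2))**2 = (146 + (-1 + 2*(1/4)))**2 = (146 + (-1 + 1/2))**2 = (146 - 1/2)**2 = (291/2)**2 = 84681/4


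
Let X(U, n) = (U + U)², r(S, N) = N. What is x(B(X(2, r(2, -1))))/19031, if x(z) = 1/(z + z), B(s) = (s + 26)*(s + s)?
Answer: 1/51155328 ≈ 1.9548e-8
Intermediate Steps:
X(U, n) = 4*U² (X(U, n) = (2*U)² = 4*U²)
B(s) = 2*s*(26 + s) (B(s) = (26 + s)*(2*s) = 2*s*(26 + s))
x(z) = 1/(2*z)
x(B(X(2, r(2, -1))))/19031 = (1/(2*((2*(4*2²)*(26 + 4*2²)))))/19031 = (1/(2*((2*(4*4)*(26 + 4*4)))))*(1/19031) = (1/(2*((2*16*(26 + 16)))))*(1/19031) = (1/(2*((2*16*42))))*(1/19031) = ((½)/1344)*(1/19031) = ((½)*(1/1344))*(1/19031) = (1/2688)*(1/19031) = 1/51155328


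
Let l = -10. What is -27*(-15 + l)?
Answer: 675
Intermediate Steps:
-27*(-15 + l) = -27*(-15 - 10) = -27*(-25) = 675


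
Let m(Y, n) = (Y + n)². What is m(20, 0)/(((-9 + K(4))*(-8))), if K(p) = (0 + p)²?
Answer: -50/7 ≈ -7.1429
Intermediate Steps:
K(p) = p²
m(20, 0)/(((-9 + K(4))*(-8))) = (20 + 0)²/(((-9 + 4²)*(-8))) = 20²/(((-9 + 16)*(-8))) = 400/((7*(-8))) = 400/(-56) = 400*(-1/56) = -50/7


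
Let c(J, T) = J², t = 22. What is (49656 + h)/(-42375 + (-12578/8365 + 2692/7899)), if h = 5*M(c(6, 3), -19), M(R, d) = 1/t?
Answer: -72182922253995/61600234974674 ≈ -1.1718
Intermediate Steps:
M(R, d) = 1/22
h = 5/22 (h = 5*(1/22) = 5/22 ≈ 0.22727)
(49656 + h)/(-42375 + (-12578/8365 + 2692/7899)) = (49656 + 5/22)/(-42375 + (-12578/8365 + 2692/7899)) = 1092437/(22*(-42375 + (-12578*1/8365 + 2692*(1/7899)))) = 1092437/(22*(-42375 + (-12578/8365 + 2692/7899))) = 1092437/(22*(-42375 - 76835042/66075135)) = 1092437/(22*(-2800010680667/66075135)) = (1092437/22)*(-66075135/2800010680667) = -72182922253995/61600234974674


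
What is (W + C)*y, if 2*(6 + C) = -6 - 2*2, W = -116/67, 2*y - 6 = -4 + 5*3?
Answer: -14501/134 ≈ -108.22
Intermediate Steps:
y = 17/2 (y = 3 + (-4 + 5*3)/2 = 3 + (-4 + 15)/2 = 3 + (1/2)*11 = 3 + 11/2 = 17/2 ≈ 8.5000)
W = -116/67 (W = -116*1/67 = -116/67 ≈ -1.7313)
C = -11 (C = -6 + (-6 - 2*2)/2 = -6 + (-6 - 4)/2 = -6 + (1/2)*(-10) = -6 - 5 = -11)
(W + C)*y = (-116/67 - 11)*(17/2) = -853/67*17/2 = -14501/134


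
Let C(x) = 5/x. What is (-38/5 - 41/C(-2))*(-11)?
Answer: -484/5 ≈ -96.800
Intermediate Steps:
(-38/5 - 41/C(-2))*(-11) = (-38/5 - 41/(5/(-2)))*(-11) = (-38*⅕ - 41/(5*(-½)))*(-11) = (-38/5 - 41/(-5/2))*(-11) = (-38/5 - 41*(-⅖))*(-11) = (-38/5 + 82/5)*(-11) = (44/5)*(-11) = -484/5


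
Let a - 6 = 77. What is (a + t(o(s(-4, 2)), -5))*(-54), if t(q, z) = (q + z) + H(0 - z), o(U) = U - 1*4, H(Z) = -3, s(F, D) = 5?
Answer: -4104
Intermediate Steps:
o(U) = -4 + U (o(U) = U - 4 = -4 + U)
t(q, z) = -3 + q + z (t(q, z) = (q + z) - 3 = -3 + q + z)
a = 83 (a = 6 + 77 = 83)
(a + t(o(s(-4, 2)), -5))*(-54) = (83 + (-3 + (-4 + 5) - 5))*(-54) = (83 + (-3 + 1 - 5))*(-54) = (83 - 7)*(-54) = 76*(-54) = -4104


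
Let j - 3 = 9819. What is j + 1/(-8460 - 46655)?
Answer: 541339529/55115 ≈ 9822.0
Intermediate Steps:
j = 9822 (j = 3 + 9819 = 9822)
j + 1/(-8460 - 46655) = 9822 + 1/(-8460 - 46655) = 9822 + 1/(-55115) = 9822 - 1/55115 = 541339529/55115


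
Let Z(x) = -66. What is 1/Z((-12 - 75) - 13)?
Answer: -1/66 ≈ -0.015152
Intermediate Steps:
1/Z((-12 - 75) - 13) = 1/(-66) = -1/66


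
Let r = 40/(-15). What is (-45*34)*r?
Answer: 4080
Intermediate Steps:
r = -8/3 (r = 40*(-1/15) = -8/3 ≈ -2.6667)
(-45*34)*r = -45*34*(-8/3) = -1530*(-8/3) = 4080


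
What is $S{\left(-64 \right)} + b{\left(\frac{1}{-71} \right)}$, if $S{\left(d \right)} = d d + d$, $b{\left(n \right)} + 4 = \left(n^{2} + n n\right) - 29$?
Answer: $\frac{20158961}{5041} \approx 3999.0$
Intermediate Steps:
$b{\left(n \right)} = -33 + 2 n^{2}$ ($b{\left(n \right)} = -4 - \left(29 - n^{2} - n n\right) = -4 + \left(\left(n^{2} + n^{2}\right) - 29\right) = -4 + \left(2 n^{2} - 29\right) = -4 + \left(-29 + 2 n^{2}\right) = -33 + 2 n^{2}$)
$S{\left(d \right)} = d + d^{2}$ ($S{\left(d \right)} = d^{2} + d = d + d^{2}$)
$S{\left(-64 \right)} + b{\left(\frac{1}{-71} \right)} = - 64 \left(1 - 64\right) - \left(33 - 2 \left(\frac{1}{-71}\right)^{2}\right) = \left(-64\right) \left(-63\right) - \left(33 - 2 \left(- \frac{1}{71}\right)^{2}\right) = 4032 + \left(-33 + 2 \cdot \frac{1}{5041}\right) = 4032 + \left(-33 + \frac{2}{5041}\right) = 4032 - \frac{166351}{5041} = \frac{20158961}{5041}$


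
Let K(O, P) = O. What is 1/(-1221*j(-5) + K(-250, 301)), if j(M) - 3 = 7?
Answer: -1/12460 ≈ -8.0257e-5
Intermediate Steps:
j(M) = 10 (j(M) = 3 + 7 = 10)
1/(-1221*j(-5) + K(-250, 301)) = 1/(-1221*10 - 250) = 1/(-12210 - 250) = 1/(-12460) = -1/12460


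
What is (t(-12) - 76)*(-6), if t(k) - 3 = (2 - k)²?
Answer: -738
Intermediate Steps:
t(k) = 3 + (2 - k)²
(t(-12) - 76)*(-6) = ((3 + (-2 - 12)²) - 76)*(-6) = ((3 + (-14)²) - 76)*(-6) = ((3 + 196) - 76)*(-6) = (199 - 76)*(-6) = 123*(-6) = -738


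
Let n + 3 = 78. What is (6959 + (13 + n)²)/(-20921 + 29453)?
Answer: 4901/2844 ≈ 1.7233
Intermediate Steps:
n = 75 (n = -3 + 78 = 75)
(6959 + (13 + n)²)/(-20921 + 29453) = (6959 + (13 + 75)²)/(-20921 + 29453) = (6959 + 88²)/8532 = (6959 + 7744)*(1/8532) = 14703*(1/8532) = 4901/2844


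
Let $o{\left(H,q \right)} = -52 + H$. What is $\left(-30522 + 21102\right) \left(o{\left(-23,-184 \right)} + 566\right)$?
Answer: $-4625220$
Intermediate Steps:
$\left(-30522 + 21102\right) \left(o{\left(-23,-184 \right)} + 566\right) = \left(-30522 + 21102\right) \left(\left(-52 - 23\right) + 566\right) = - 9420 \left(-75 + 566\right) = \left(-9420\right) 491 = -4625220$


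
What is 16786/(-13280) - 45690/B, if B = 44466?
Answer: -112764123/49209040 ≈ -2.2915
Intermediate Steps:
16786/(-13280) - 45690/B = 16786/(-13280) - 45690/44466 = 16786*(-1/13280) - 45690*1/44466 = -8393/6640 - 7615/7411 = -112764123/49209040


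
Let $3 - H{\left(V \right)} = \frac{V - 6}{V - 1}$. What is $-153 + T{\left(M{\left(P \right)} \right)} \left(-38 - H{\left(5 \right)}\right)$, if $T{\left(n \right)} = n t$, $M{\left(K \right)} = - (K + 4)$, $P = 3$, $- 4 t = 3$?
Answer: $- \frac{5913}{16} \approx -369.56$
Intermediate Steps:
$H{\left(V \right)} = 3 - \frac{-6 + V}{-1 + V}$ ($H{\left(V \right)} = 3 - \frac{V - 6}{V - 1} = 3 - \frac{-6 + V}{-1 + V}$)
$t = - \frac{3}{4}$ ($t = \left(- \frac{1}{4}\right) 3 = - \frac{3}{4} \approx -0.75$)
$M{\left(K \right)} = -4 - K$ ($M{\left(K \right)} = - (4 + K) = -4 - K$)
$T{\left(n \right)} = - \frac{3 n}{4}$ ($T{\left(n \right)} = n \left(- \frac{3}{4}\right) = - \frac{3 n}{4}$)
$-153 + T{\left(M{\left(P \right)} \right)} \left(-38 - H{\left(5 \right)}\right) = -153 + - \frac{3 \left(-4 - 3\right)}{4} \left(-38 - \frac{3 + 2 \cdot 5}{-1 + 5}\right) = -153 + - \frac{3 \left(-4 - 3\right)}{4} \left(-38 - \frac{3 + 10}{4}\right) = -153 + \left(- \frac{3}{4}\right) \left(-7\right) \left(-38 - \frac{1}{4} \cdot 13\right) = -153 + \frac{21 \left(-38 - \frac{13}{4}\right)}{4} = -153 + \frac{21}{4} \left(- \frac{165}{4}\right) = -153 - \frac{3465}{16} = - \frac{5913}{16}$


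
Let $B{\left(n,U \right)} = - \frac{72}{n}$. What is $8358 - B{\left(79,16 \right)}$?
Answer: $\frac{660354}{79} \approx 8358.9$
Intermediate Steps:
$8358 - B{\left(79,16 \right)} = 8358 - - \frac{72}{79} = 8358 + \frac{72}{79} = \frac{660354}{79}$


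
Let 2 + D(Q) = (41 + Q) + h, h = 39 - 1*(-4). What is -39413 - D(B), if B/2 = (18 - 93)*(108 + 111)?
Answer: -6645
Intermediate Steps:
B = -32850 (B = 2*((18 - 93)*(108 + 111)) = 2*(-75*219) = 2*(-16425) = -32850)
h = 43 (h = 39 + 4 = 43)
D(Q) = 82 + Q (D(Q) = -2 + ((41 + Q) + 43) = -2 + (84 + Q) = 82 + Q)
-39413 - D(B) = -39413 - (82 - 32850) = -39413 - 1*(-32768) = -39413 + 32768 = -6645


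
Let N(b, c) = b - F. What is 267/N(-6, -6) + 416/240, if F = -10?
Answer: 4109/60 ≈ 68.483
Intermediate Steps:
N(b, c) = 10 + b (N(b, c) = b - 1*(-10) = b + 10 = 10 + b)
267/N(-6, -6) + 416/240 = 267/(10 - 6) + 416/240 = 267/4 + 416*(1/240) = 267*(¼) + 26/15 = 267/4 + 26/15 = 4109/60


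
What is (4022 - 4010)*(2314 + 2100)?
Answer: 52968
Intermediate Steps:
(4022 - 4010)*(2314 + 2100) = 12*4414 = 52968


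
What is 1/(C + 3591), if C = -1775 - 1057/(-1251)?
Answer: 1251/2272873 ≈ 0.00055040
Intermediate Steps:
C = -2219468/1251 (C = -1775 - 1057*(-1)/1251 = -1775 - 1*(-1057/1251) = -1775 + 1057/1251 = -2219468/1251 ≈ -1774.2)
1/(C + 3591) = 1/(-2219468/1251 + 3591) = 1/(2272873/1251) = 1251/2272873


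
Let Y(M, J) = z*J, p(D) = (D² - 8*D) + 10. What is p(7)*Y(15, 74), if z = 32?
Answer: 7104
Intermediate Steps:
p(D) = 10 + D² - 8*D
Y(M, J) = 32*J
p(7)*Y(15, 74) = (10 + 7² - 8*7)*(32*74) = (10 + 49 - 56)*2368 = 3*2368 = 7104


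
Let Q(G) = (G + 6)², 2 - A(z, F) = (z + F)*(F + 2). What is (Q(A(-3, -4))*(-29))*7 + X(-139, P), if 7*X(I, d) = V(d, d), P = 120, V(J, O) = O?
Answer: -51036/7 ≈ -7290.9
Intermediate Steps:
X(I, d) = d/7
A(z, F) = 2 - (2 + F)*(F + z) (A(z, F) = 2 - (z + F)*(F + 2) = 2 - (F + z)*(2 + F) = 2 - (2 + F)*(F + z))
Q(G) = (6 + G)²
(Q(A(-3, -4))*(-29))*7 + X(-139, P) = ((6 + (2 - 1*(-4)² - 2*(-4) - 2*(-3) - 1*(-4)*(-3)))²*(-29))*7 + (⅐)*120 = ((6 + (2 - 1*16 + 8 + 6 - 12))²*(-29))*7 + 120/7 = ((6 + (2 - 16 + 8 + 6 - 12))²*(-29))*7 + 120/7 = ((6 - 12)²*(-29))*7 + 120/7 = ((-6)²*(-29))*7 + 120/7 = (36*(-29))*7 + 120/7 = -1044*7 + 120/7 = -7308 + 120/7 = -51036/7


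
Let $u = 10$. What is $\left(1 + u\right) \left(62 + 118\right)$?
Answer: $1980$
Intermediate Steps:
$\left(1 + u\right) \left(62 + 118\right) = \left(1 + 10\right) \left(62 + 118\right) = 11 \cdot 180 = 1980$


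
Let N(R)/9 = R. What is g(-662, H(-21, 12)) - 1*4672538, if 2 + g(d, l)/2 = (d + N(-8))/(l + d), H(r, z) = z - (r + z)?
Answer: -2995097954/641 ≈ -4.6725e+6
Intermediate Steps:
H(r, z) = -r (H(r, z) = z + (-r - z) = -r)
N(R) = 9*R
g(d, l) = -4 + 2*(-72 + d)/(d + l) (g(d, l) = -4 + 2*((d + 9*(-8))/(l + d)) = -4 + 2*((d - 72)/(d + l)) = -4 + 2*((-72 + d)/(d + l)) = -4 + 2*(-72 + d)/(d + l))
g(-662, H(-21, 12)) - 1*4672538 = 2*(-72 - 1*(-662) - (-2)*(-21))/(-662 - 1*(-21)) - 1*4672538 = 2*(-72 + 662 - 2*21)/(-662 + 21) - 4672538 = 2*(-72 + 662 - 42)/(-641) - 4672538 = 2*(-1/641)*548 - 4672538 = -1096/641 - 4672538 = -2995097954/641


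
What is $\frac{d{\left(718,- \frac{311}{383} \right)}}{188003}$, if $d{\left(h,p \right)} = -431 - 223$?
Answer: $- \frac{654}{188003} \approx -0.0034787$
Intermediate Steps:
$d{\left(h,p \right)} = -654$ ($d{\left(h,p \right)} = -431 - 223 = -654$)
$\frac{d{\left(718,- \frac{311}{383} \right)}}{188003} = - \frac{654}{188003}$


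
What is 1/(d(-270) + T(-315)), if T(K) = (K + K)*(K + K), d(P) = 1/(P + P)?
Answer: 540/214325999 ≈ 2.5195e-6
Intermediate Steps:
d(P) = 1/(2*P)
T(K) = 4*K**2 (T(K) = (2*K)*(2*K) = 4*K**2)
1/(d(-270) + T(-315)) = 1/((1/2)/(-270) + 4*(-315)**2) = 1/((1/2)*(-1/270) + 4*99225) = 1/(-1/540 + 396900) = 1/(214325999/540) = 540/214325999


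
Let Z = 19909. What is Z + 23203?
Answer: 43112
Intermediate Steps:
Z + 23203 = 19909 + 23203 = 43112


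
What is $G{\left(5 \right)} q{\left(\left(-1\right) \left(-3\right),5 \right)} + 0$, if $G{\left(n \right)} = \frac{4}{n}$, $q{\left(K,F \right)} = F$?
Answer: $4$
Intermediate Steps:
$G{\left(5 \right)} q{\left(\left(-1\right) \left(-3\right),5 \right)} + 0 = \frac{4}{5} \cdot 5 + 0 = 4 + 0 = 4$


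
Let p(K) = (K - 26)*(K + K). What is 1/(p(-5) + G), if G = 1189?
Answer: 1/1499 ≈ 0.00066711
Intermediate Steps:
p(K) = 2*K*(-26 + K) (p(K) = (-26 + K)*(2*K) = 2*K*(-26 + K))
1/(p(-5) + G) = 1/(2*(-5)*(-26 - 5) + 1189) = 1/(2*(-5)*(-31) + 1189) = 1/(310 + 1189) = 1/1499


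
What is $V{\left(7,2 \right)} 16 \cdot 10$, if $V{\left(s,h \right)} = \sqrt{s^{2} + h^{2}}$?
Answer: $160 \sqrt{53} \approx 1164.8$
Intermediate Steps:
$V{\left(s,h \right)} = \sqrt{h^{2} + s^{2}}$
$V{\left(7,2 \right)} 16 \cdot 10 = \sqrt{2^{2} + 7^{2}} \cdot 16 \cdot 10 = \sqrt{4 + 49} \cdot 16 \cdot 10 = \sqrt{53} \cdot 16 \cdot 10 = 16 \sqrt{53} \cdot 10 = 160 \sqrt{53}$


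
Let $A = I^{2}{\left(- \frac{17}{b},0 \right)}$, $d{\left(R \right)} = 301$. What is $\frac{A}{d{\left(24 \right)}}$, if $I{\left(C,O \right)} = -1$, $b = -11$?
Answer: $\frac{1}{301} \approx 0.0033223$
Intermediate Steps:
$A = 1$ ($A = \left(-1\right)^{2} = 1$)
$\frac{A}{d{\left(24 \right)}} = 1 \cdot \frac{1}{301} = \frac{1}{301}$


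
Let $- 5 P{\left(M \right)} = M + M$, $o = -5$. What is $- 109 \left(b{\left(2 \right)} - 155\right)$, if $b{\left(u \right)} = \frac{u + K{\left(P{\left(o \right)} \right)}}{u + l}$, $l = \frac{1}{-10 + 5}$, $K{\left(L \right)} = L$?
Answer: $\frac{149875}{9} \approx 16653.0$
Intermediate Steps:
$P{\left(M \right)} = - \frac{2 M}{5}$ ($P{\left(M \right)} = - \frac{M + M}{5} = - \frac{2 M}{5}$)
$l = - \frac{1}{5}$ ($l = \frac{1}{-5} = - \frac{1}{5} \approx -0.2$)
$b{\left(u \right)} = \frac{2 + u}{- \frac{1}{5} + u}$ ($b{\left(u \right)} = \frac{u - -2}{u - \frac{1}{5}} = \frac{u + 2}{- \frac{1}{5} + u} = \frac{2 + u}{- \frac{1}{5} + u}$)
$- 109 \left(b{\left(2 \right)} - 155\right) = - 109 \left(\frac{5 \left(2 + 2\right)}{-1 + 5 \cdot 2} - 155\right) = - 109 \left(5 \frac{1}{-1 + 10} \cdot 4 - 155\right) = - 109 \left(5 \cdot \frac{1}{9} \cdot 4 - 155\right) = - 109 \left(\frac{20}{9} - 155\right) = \left(-109\right) \left(- \frac{1375}{9}\right) = \frac{149875}{9}$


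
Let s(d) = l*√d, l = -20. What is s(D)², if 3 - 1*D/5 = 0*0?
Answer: 6000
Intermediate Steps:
D = 15 (D = 15 - 0*0 = 15 - 5*0 = 15 + 0 = 15)
s(d) = -20*√d
s(D)² = (-20*√15)² = 6000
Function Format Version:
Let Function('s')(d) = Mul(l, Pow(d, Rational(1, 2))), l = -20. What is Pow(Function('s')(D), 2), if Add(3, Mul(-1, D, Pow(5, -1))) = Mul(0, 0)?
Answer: 6000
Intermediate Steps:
D = 15 (D = Add(15, Mul(-5, Mul(0, 0))) = Add(15, Mul(-5, 0)) = Add(15, 0) = 15)
Function('s')(d) = Mul(-20, Pow(d, Rational(1, 2)))
Pow(Function('s')(D), 2) = Pow(Mul(-20, Pow(15, Rational(1, 2))), 2) = 6000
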